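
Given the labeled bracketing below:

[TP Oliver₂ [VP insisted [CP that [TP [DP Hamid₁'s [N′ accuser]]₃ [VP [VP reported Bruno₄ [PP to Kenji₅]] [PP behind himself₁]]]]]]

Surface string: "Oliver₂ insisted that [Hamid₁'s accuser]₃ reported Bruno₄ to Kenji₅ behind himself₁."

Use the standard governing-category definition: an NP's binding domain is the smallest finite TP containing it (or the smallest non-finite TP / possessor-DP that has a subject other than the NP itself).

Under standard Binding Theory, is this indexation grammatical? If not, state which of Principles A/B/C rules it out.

The two coindexed NPs are *Hamid₁* and *himself₁*.
*himself₁* is an anaphor. Principle A requires it to be bound within its binding domain — the embedded TP, whose subject is [Hamid₁'s accuser]₃.
Within that domain it is c-commanded by *[Hamid₁'s accuser]₃*, which does not share its index.
*Hamid₁* does not c-command the anaphor at all.
The anaphor is unbound in its domain → Principle A violation.

Principle A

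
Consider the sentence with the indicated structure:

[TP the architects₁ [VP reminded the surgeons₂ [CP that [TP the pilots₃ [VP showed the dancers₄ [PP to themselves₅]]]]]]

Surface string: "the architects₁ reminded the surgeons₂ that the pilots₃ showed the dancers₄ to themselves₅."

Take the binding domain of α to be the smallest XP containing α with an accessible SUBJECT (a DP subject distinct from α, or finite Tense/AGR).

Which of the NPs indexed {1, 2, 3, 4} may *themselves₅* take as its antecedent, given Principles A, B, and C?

{3, 4}

*themselves* is an anaphor, so Principle A applies: it must be bound in its binding domain.
Binding domain of *themselves₅*: the embedded TP, whose subject is the pilots₃.
*the architects₁* c-commands the anaphor but is outside its binding domain → cannot satisfy Principle A.
*the surgeons₂* c-commands the anaphor but is outside its binding domain → cannot satisfy Principle A.
*the pilots₃* c-commands the anaphor within its binding domain → licit binder.
*the dancers₄* c-commands the anaphor within its binding domain → licit binder.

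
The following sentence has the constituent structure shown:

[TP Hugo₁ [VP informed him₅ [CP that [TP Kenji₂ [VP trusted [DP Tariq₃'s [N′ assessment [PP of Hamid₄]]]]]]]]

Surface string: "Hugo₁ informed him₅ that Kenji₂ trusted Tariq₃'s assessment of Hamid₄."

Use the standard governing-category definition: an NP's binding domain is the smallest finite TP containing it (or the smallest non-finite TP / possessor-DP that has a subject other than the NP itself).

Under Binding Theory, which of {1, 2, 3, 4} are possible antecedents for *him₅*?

none

*him* is a pronoun, so Principle B applies: it must be free in its binding domain.
Binding domain of *him₅*: the matrix TP, whose subject is Hugo₁.
*Hugo₁* c-commands the pronoun within its binding domain → coindexation would violate Principle B.
*Kenji₂*: the pronoun c-commands this R-expression → coindexation would violate Principle C on *Kenji₂*.
*Tariq₃*: the pronoun c-commands this R-expression → coindexation would violate Principle C on *Tariq₃*.
*Hamid₄*: the pronoun c-commands this R-expression → coindexation would violate Principle C on *Hamid₄*.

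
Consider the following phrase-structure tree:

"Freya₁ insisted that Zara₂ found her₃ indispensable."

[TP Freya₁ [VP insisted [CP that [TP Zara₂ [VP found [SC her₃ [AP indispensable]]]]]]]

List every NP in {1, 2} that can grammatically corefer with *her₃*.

*her* is a pronoun, so Principle B applies: it must be free in its binding domain.
Binding domain of *her₃*: the embedded TP, whose subject is Zara₂.
*Freya₁* c-commands the pronoun but from outside its binding domain, and is not c-commanded by it → coindexation permitted.
*Zara₂* c-commands the pronoun within its binding domain → coindexation would violate Principle B.

{1}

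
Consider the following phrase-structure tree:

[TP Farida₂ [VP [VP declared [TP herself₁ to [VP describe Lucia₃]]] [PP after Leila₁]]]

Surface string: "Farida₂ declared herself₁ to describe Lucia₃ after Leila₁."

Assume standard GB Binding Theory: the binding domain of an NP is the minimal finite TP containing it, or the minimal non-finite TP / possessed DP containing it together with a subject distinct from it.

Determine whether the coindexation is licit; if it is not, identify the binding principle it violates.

Principle A

The two coindexed NPs are *Leila₁* and *herself₁*.
*herself₁* is an anaphor. Principle A requires it to be bound within its binding domain — the matrix TP, whose subject is Farida₂.
Within that domain it is c-commanded by *Farida₂*, which does not share its index.
*Leila₁* does not c-command the anaphor at all.
The anaphor is unbound in its domain → Principle A violation.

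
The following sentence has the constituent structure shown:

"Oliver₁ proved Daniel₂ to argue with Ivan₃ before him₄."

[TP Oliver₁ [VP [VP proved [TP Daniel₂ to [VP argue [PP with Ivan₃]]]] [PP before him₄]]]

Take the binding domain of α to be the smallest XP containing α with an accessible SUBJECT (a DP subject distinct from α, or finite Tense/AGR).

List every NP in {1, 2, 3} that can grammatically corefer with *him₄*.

{2, 3}

*him* is a pronoun, so Principle B applies: it must be free in its binding domain.
Binding domain of *him₄*: the matrix TP, whose subject is Oliver₁.
*Oliver₁* c-commands the pronoun within its binding domain → coindexation would violate Principle B.
*Daniel₂* and the pronoun do not c-command one another → neither Principle B nor Principle C is at stake; coindexation permitted.
*Ivan₃* and the pronoun do not c-command one another → neither Principle B nor Principle C is at stake; coindexation permitted.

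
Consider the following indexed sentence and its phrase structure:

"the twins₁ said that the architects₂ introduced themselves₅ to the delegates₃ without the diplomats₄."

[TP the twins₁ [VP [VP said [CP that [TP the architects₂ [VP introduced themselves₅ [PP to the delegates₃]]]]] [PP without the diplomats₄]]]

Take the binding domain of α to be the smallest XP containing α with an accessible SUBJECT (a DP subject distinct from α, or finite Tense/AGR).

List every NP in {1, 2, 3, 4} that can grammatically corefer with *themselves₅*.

*themselves* is an anaphor, so Principle A applies: it must be bound in its binding domain.
Binding domain of *themselves₅*: the embedded TP, whose subject is the architects₂.
*the twins₁* c-commands the anaphor but is outside its binding domain → cannot satisfy Principle A.
*the architects₂* c-commands the anaphor within its binding domain → licit binder.
*the delegates₃* does not c-command the anaphor → cannot bind it.
*the diplomats₄* does not c-command the anaphor → cannot bind it.

{2}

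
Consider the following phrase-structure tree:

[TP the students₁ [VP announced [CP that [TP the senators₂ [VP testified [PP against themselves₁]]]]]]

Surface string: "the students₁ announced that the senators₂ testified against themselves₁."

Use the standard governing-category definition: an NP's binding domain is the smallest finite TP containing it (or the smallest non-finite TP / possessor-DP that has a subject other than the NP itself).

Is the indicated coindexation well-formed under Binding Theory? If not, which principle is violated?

The two coindexed NPs are *the students₁* and *themselves₁*.
*themselves₁* is an anaphor. Principle A requires it to be bound within its binding domain — the embedded TP, whose subject is the senators₂.
Within that domain it is c-commanded by *the senators₂*, which does not share its index.
*the students₁* does c-command the anaphor, but from outside its binding domain.
The anaphor is unbound in its domain → Principle A violation.

Principle A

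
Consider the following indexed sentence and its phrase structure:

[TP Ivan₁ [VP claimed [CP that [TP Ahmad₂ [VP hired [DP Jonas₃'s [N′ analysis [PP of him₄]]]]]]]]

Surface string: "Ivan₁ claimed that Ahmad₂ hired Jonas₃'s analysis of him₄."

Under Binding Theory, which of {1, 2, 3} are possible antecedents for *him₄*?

{1, 2}

*him* is a pronoun, so Principle B applies: it must be free in its binding domain.
Binding domain of *him₄*: the possessed DP, whose subject is Jonas₃.
*Ivan₁* c-commands the pronoun but from outside its binding domain, and is not c-commanded by it → coindexation permitted.
*Ahmad₂* c-commands the pronoun but from outside its binding domain, and is not c-commanded by it → coindexation permitted.
*Jonas₃* c-commands the pronoun within its binding domain → coindexation would violate Principle B.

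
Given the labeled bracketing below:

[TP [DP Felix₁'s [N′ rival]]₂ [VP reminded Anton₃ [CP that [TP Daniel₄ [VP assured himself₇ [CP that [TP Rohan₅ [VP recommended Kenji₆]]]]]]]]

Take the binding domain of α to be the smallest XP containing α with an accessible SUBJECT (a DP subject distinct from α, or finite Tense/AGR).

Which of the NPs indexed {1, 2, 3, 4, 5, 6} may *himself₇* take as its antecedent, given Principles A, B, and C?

*himself* is an anaphor, so Principle A applies: it must be bound in its binding domain.
Binding domain of *himself₇*: the embedded TP, whose subject is Daniel₄.
*Felix₁* does not c-command the anaphor → cannot bind it.
*[Felix₁'s rival]₂* c-commands the anaphor but is outside its binding domain → cannot satisfy Principle A.
*Anton₃* c-commands the anaphor but is outside its binding domain → cannot satisfy Principle A.
*Daniel₄* c-commands the anaphor within its binding domain → licit binder.
*Rohan₅* does not c-command the anaphor → cannot bind it.
*Kenji₆* does not c-command the anaphor → cannot bind it.

{4}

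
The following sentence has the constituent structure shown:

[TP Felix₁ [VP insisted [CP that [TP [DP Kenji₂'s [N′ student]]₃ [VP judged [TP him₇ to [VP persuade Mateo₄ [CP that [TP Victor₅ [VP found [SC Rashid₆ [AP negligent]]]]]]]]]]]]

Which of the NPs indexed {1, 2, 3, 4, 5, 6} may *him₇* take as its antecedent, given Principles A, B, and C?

{1, 2}

*him* is a pronoun, so Principle B applies: it must be free in its binding domain.
Binding domain of *him₇*: the embedded TP, whose subject is [Kenji₂'s student]₃.
*Felix₁* c-commands the pronoun but from outside its binding domain, and is not c-commanded by it → coindexation permitted.
*Kenji₂* and the pronoun do not c-command one another → neither Principle B nor Principle C is at stake; coindexation permitted.
*[Kenji₂'s student]₃* c-commands the pronoun within its binding domain → coindexation would violate Principle B.
*Mateo₄*: the pronoun c-commands this R-expression → coindexation would violate Principle C on *Mateo₄*.
*Victor₅*: the pronoun c-commands this R-expression → coindexation would violate Principle C on *Victor₅*.
*Rashid₆*: the pronoun c-commands this R-expression → coindexation would violate Principle C on *Rashid₆*.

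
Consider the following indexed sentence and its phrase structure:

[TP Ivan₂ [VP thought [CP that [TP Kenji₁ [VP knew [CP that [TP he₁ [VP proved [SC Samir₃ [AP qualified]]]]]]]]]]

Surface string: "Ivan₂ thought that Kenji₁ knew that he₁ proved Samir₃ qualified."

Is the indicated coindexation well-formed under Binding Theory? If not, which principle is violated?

grammatical

The two coindexed NPs are *Kenji₁* and *he₁*.
*he₁* is a pronoun; nothing c-commands it within its binding domain (the embedded TP.), so Principle B holds trivially.
*Kenji₁* is an R-expression; *he₁* does not c-command it, and no other NP shares its index, so Principle C is satisfied.
All principles are respected.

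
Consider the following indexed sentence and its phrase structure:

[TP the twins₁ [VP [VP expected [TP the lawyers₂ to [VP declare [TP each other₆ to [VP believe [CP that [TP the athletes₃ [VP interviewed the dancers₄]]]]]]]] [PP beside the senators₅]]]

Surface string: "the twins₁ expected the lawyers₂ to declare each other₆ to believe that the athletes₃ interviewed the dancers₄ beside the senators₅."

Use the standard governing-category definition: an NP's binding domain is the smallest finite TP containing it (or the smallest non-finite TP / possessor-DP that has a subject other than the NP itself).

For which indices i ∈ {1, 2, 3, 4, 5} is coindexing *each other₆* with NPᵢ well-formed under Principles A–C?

*each other* is an anaphor, so Principle A applies: it must be bound in its binding domain.
Binding domain of *each other₆*: the embedded TP, whose subject is the lawyers₂.
*the twins₁* c-commands the anaphor but is outside its binding domain → cannot satisfy Principle A.
*the lawyers₂* c-commands the anaphor within its binding domain → licit binder.
*the athletes₃* does not c-command the anaphor → cannot bind it.
*the dancers₄* does not c-command the anaphor → cannot bind it.
*the senators₅* does not c-command the anaphor → cannot bind it.

{2}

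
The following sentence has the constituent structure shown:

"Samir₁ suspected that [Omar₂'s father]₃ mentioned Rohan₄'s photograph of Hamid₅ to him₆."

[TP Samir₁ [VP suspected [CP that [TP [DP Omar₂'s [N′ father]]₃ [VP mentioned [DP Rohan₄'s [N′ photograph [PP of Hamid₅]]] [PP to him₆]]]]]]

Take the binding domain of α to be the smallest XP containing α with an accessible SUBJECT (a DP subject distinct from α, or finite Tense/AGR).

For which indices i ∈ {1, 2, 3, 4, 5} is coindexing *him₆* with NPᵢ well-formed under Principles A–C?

{1, 2, 4, 5}

*him* is a pronoun, so Principle B applies: it must be free in its binding domain.
Binding domain of *him₆*: the embedded TP, whose subject is [Omar₂'s father]₃.
*Samir₁* c-commands the pronoun but from outside its binding domain, and is not c-commanded by it → coindexation permitted.
*Omar₂* and the pronoun do not c-command one another → neither Principle B nor Principle C is at stake; coindexation permitted.
*[Omar₂'s father]₃* c-commands the pronoun within its binding domain → coindexation would violate Principle B.
*Rohan₄* and the pronoun do not c-command one another → neither Principle B nor Principle C is at stake; coindexation permitted.
*Hamid₅* and the pronoun do not c-command one another → neither Principle B nor Principle C is at stake; coindexation permitted.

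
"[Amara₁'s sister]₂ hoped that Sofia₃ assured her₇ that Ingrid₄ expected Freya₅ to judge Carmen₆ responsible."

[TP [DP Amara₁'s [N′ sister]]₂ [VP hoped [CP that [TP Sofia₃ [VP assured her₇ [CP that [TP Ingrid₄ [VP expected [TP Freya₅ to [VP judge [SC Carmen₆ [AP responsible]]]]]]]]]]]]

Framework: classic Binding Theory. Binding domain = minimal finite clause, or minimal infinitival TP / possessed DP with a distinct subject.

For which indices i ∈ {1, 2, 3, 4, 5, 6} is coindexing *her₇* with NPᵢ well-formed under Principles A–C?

{1, 2}

*her* is a pronoun, so Principle B applies: it must be free in its binding domain.
Binding domain of *her₇*: the embedded TP, whose subject is Sofia₃.
*Amara₁* and the pronoun do not c-command one another → neither Principle B nor Principle C is at stake; coindexation permitted.
*[Amara₁'s sister]₂* c-commands the pronoun but from outside its binding domain, and is not c-commanded by it → coindexation permitted.
*Sofia₃* c-commands the pronoun within its binding domain → coindexation would violate Principle B.
*Ingrid₄*: the pronoun c-commands this R-expression → coindexation would violate Principle C on *Ingrid₄*.
*Freya₅*: the pronoun c-commands this R-expression → coindexation would violate Principle C on *Freya₅*.
*Carmen₆*: the pronoun c-commands this R-expression → coindexation would violate Principle C on *Carmen₆*.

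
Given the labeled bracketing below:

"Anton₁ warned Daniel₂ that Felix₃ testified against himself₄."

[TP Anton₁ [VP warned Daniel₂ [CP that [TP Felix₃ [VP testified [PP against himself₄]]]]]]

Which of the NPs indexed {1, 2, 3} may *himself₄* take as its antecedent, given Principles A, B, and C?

{3}

*himself* is an anaphor, so Principle A applies: it must be bound in its binding domain.
Binding domain of *himself₄*: the embedded TP, whose subject is Felix₃.
*Anton₁* c-commands the anaphor but is outside its binding domain → cannot satisfy Principle A.
*Daniel₂* c-commands the anaphor but is outside its binding domain → cannot satisfy Principle A.
*Felix₃* c-commands the anaphor within its binding domain → licit binder.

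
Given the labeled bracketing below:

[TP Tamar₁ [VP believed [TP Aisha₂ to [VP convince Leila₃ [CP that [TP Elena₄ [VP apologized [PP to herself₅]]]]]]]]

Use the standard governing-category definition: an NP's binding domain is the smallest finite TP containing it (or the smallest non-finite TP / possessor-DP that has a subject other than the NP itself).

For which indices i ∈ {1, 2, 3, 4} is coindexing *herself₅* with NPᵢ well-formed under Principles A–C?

{4}

*herself* is an anaphor, so Principle A applies: it must be bound in its binding domain.
Binding domain of *herself₅*: the embedded TP, whose subject is Elena₄.
*Tamar₁* c-commands the anaphor but is outside its binding domain → cannot satisfy Principle A.
*Aisha₂* c-commands the anaphor but is outside its binding domain → cannot satisfy Principle A.
*Leila₃* c-commands the anaphor but is outside its binding domain → cannot satisfy Principle A.
*Elena₄* c-commands the anaphor within its binding domain → licit binder.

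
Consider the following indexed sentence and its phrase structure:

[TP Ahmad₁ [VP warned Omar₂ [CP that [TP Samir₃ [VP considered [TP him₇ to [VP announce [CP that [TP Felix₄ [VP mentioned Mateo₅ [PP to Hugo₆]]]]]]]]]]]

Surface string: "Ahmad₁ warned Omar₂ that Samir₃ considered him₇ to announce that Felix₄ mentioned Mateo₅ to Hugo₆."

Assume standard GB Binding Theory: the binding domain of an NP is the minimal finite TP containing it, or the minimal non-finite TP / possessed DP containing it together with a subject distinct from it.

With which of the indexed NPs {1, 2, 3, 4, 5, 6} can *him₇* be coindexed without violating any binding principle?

{1, 2}

*him* is a pronoun, so Principle B applies: it must be free in its binding domain.
Binding domain of *him₇*: the embedded TP, whose subject is Samir₃.
*Ahmad₁* c-commands the pronoun but from outside its binding domain, and is not c-commanded by it → coindexation permitted.
*Omar₂* c-commands the pronoun but from outside its binding domain, and is not c-commanded by it → coindexation permitted.
*Samir₃* c-commands the pronoun within its binding domain → coindexation would violate Principle B.
*Felix₄*: the pronoun c-commands this R-expression → coindexation would violate Principle C on *Felix₄*.
*Mateo₅*: the pronoun c-commands this R-expression → coindexation would violate Principle C on *Mateo₅*.
*Hugo₆*: the pronoun c-commands this R-expression → coindexation would violate Principle C on *Hugo₆*.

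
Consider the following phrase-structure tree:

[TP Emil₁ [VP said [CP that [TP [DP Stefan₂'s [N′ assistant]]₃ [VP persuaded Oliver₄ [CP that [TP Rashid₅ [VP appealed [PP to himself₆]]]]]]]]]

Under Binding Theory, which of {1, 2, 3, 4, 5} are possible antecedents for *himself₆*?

*himself* is an anaphor, so Principle A applies: it must be bound in its binding domain.
Binding domain of *himself₆*: the embedded TP, whose subject is Rashid₅.
*Emil₁* c-commands the anaphor but is outside its binding domain → cannot satisfy Principle A.
*Stefan₂* does not c-command the anaphor → cannot bind it.
*[Stefan₂'s assistant]₃* c-commands the anaphor but is outside its binding domain → cannot satisfy Principle A.
*Oliver₄* c-commands the anaphor but is outside its binding domain → cannot satisfy Principle A.
*Rashid₅* c-commands the anaphor within its binding domain → licit binder.

{5}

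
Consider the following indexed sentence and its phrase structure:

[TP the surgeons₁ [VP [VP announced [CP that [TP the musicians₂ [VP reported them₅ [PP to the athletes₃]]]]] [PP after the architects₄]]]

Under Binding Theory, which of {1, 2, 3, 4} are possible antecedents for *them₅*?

*them* is a pronoun, so Principle B applies: it must be free in its binding domain.
Binding domain of *them₅*: the embedded TP, whose subject is the musicians₂.
*the surgeons₁* c-commands the pronoun but from outside its binding domain, and is not c-commanded by it → coindexation permitted.
*the musicians₂* c-commands the pronoun within its binding domain → coindexation would violate Principle B.
*the athletes₃*: the pronoun c-commands this R-expression → coindexation would violate Principle C on *the athletes₃*.
*the architects₄* and the pronoun do not c-command one another → neither Principle B nor Principle C is at stake; coindexation permitted.

{1, 4}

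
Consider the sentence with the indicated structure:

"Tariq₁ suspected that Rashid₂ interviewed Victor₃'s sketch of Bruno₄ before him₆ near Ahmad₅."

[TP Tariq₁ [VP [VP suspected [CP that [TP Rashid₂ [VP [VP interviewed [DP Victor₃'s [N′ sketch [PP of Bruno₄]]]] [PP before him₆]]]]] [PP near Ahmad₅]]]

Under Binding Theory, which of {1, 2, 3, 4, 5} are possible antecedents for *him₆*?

*him* is a pronoun, so Principle B applies: it must be free in its binding domain.
Binding domain of *him₆*: the embedded TP, whose subject is Rashid₂.
*Tariq₁* c-commands the pronoun but from outside its binding domain, and is not c-commanded by it → coindexation permitted.
*Rashid₂* c-commands the pronoun within its binding domain → coindexation would violate Principle B.
*Victor₃* and the pronoun do not c-command one another → neither Principle B nor Principle C is at stake; coindexation permitted.
*Bruno₄* and the pronoun do not c-command one another → neither Principle B nor Principle C is at stake; coindexation permitted.
*Ahmad₅* and the pronoun do not c-command one another → neither Principle B nor Principle C is at stake; coindexation permitted.

{1, 3, 4, 5}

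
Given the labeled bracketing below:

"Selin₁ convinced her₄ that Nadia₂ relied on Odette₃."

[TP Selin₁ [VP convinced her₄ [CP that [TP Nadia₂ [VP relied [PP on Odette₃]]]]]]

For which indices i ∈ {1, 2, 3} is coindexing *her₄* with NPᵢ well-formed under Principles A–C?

none

*her* is a pronoun, so Principle B applies: it must be free in its binding domain.
Binding domain of *her₄*: the matrix TP, whose subject is Selin₁.
*Selin₁* c-commands the pronoun within its binding domain → coindexation would violate Principle B.
*Nadia₂*: the pronoun c-commands this R-expression → coindexation would violate Principle C on *Nadia₂*.
*Odette₃*: the pronoun c-commands this R-expression → coindexation would violate Principle C on *Odette₃*.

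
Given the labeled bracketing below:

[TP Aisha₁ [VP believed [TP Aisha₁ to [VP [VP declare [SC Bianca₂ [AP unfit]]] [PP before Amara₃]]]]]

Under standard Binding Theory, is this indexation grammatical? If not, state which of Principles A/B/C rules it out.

The two coindexed NPs are *Aisha₁* (the higher occurrence) and *Aisha₁* (the lower occurrence).
*Aisha₁* (the lower occurrence) is an R-expression. Principle C requires it to be free everywhere.
*Aisha₁* (the higher occurrence) c-commands it and carries the same index.
The R-expression is bound → Principle C violation.

Principle C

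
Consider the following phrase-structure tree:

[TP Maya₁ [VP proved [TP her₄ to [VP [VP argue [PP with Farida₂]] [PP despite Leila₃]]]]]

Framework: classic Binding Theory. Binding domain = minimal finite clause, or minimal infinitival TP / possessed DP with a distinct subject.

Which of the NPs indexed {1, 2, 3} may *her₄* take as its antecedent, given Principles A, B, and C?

none

*her* is a pronoun, so Principle B applies: it must be free in its binding domain.
Binding domain of *her₄*: the matrix TP, whose subject is Maya₁.
*Maya₁* c-commands the pronoun within its binding domain → coindexation would violate Principle B.
*Farida₂*: the pronoun c-commands this R-expression → coindexation would violate Principle C on *Farida₂*.
*Leila₃*: the pronoun c-commands this R-expression → coindexation would violate Principle C on *Leila₃*.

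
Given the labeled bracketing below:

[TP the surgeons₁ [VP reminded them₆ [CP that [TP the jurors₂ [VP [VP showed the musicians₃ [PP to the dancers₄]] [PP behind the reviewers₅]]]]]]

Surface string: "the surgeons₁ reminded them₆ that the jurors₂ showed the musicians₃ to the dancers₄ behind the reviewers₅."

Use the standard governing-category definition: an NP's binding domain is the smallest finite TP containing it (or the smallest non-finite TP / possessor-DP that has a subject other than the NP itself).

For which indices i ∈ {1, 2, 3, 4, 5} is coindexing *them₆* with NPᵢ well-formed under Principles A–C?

*them* is a pronoun, so Principle B applies: it must be free in its binding domain.
Binding domain of *them₆*: the matrix TP, whose subject is the surgeons₁.
*the surgeons₁* c-commands the pronoun within its binding domain → coindexation would violate Principle B.
*the jurors₂*: the pronoun c-commands this R-expression → coindexation would violate Principle C on *the jurors₂*.
*the musicians₃*: the pronoun c-commands this R-expression → coindexation would violate Principle C on *the musicians₃*.
*the dancers₄*: the pronoun c-commands this R-expression → coindexation would violate Principle C on *the dancers₄*.
*the reviewers₅*: the pronoun c-commands this R-expression → coindexation would violate Principle C on *the reviewers₅*.

none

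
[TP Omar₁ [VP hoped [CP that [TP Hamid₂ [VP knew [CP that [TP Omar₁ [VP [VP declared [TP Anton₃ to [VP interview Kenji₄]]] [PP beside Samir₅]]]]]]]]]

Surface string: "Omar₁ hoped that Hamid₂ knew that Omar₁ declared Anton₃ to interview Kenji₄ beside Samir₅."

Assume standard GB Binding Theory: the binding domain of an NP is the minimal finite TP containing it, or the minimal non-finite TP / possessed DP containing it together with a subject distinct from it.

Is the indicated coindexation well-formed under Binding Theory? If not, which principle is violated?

Principle C

The two coindexed NPs are *Omar₁* (the lower occurrence) and *Omar₁* (the higher occurrence).
*Omar₁* (the lower occurrence) is an R-expression. Principle C requires it to be free everywhere.
*Omar₁* (the higher occurrence) c-commands it and carries the same index.
The R-expression is bound → Principle C violation.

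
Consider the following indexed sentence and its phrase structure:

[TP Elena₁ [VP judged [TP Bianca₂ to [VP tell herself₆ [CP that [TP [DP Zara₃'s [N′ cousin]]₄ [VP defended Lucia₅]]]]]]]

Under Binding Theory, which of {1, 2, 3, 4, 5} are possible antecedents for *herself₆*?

{2}

*herself* is an anaphor, so Principle A applies: it must be bound in its binding domain.
Binding domain of *herself₆*: the embedded TP, whose subject is Bianca₂.
*Elena₁* c-commands the anaphor but is outside its binding domain → cannot satisfy Principle A.
*Bianca₂* c-commands the anaphor within its binding domain → licit binder.
*Zara₃* does not c-command the anaphor → cannot bind it.
*[Zara₃'s cousin]₄* does not c-command the anaphor → cannot bind it.
*Lucia₅* does not c-command the anaphor → cannot bind it.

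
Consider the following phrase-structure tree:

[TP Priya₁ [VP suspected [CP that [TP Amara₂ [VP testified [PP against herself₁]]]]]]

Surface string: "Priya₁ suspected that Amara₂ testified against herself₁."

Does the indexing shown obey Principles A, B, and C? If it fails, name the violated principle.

Principle A

The two coindexed NPs are *Priya₁* and *herself₁*.
*herself₁* is an anaphor. Principle A requires it to be bound within its binding domain — the embedded TP, whose subject is Amara₂.
Within that domain it is c-commanded by *Amara₂*, which does not share its index.
*Priya₁* does c-command the anaphor, but from outside its binding domain.
The anaphor is unbound in its domain → Principle A violation.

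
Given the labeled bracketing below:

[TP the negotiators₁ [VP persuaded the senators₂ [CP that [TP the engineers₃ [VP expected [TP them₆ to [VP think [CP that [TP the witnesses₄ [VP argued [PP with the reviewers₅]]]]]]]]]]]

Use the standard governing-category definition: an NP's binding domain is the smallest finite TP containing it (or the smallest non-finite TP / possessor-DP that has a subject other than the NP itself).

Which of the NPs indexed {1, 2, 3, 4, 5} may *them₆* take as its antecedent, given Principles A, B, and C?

*them* is a pronoun, so Principle B applies: it must be free in its binding domain.
Binding domain of *them₆*: the embedded TP, whose subject is the engineers₃.
*the negotiators₁* c-commands the pronoun but from outside its binding domain, and is not c-commanded by it → coindexation permitted.
*the senators₂* c-commands the pronoun but from outside its binding domain, and is not c-commanded by it → coindexation permitted.
*the engineers₃* c-commands the pronoun within its binding domain → coindexation would violate Principle B.
*the witnesses₄*: the pronoun c-commands this R-expression → coindexation would violate Principle C on *the witnesses₄*.
*the reviewers₅*: the pronoun c-commands this R-expression → coindexation would violate Principle C on *the reviewers₅*.

{1, 2}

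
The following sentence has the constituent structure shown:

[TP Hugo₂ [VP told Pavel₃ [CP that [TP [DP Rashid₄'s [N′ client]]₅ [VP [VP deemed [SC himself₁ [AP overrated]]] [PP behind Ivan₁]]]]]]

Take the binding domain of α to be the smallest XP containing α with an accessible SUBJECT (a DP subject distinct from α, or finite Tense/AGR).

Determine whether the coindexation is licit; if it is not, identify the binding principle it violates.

The two coindexed NPs are *Ivan₁* and *himself₁*.
*himself₁* is an anaphor. Principle A requires it to be bound within its binding domain — the embedded TP, whose subject is [Rashid₄'s client]₅.
Within that domain it is c-commanded by *[Rashid₄'s client]₅*, which does not share its index.
*Ivan₁* does not c-command the anaphor at all.
The anaphor is unbound in its domain → Principle A violation.

Principle A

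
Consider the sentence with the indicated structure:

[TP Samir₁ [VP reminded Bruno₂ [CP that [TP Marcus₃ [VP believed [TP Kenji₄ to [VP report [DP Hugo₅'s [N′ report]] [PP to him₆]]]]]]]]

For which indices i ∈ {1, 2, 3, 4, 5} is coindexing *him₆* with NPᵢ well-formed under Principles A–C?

{1, 2, 3, 5}

*him* is a pronoun, so Principle B applies: it must be free in its binding domain.
Binding domain of *him₆*: the embedded TP, whose subject is Kenji₄.
*Samir₁* c-commands the pronoun but from outside its binding domain, and is not c-commanded by it → coindexation permitted.
*Bruno₂* c-commands the pronoun but from outside its binding domain, and is not c-commanded by it → coindexation permitted.
*Marcus₃* c-commands the pronoun but from outside its binding domain, and is not c-commanded by it → coindexation permitted.
*Kenji₄* c-commands the pronoun within its binding domain → coindexation would violate Principle B.
*Hugo₅* and the pronoun do not c-command one another → neither Principle B nor Principle C is at stake; coindexation permitted.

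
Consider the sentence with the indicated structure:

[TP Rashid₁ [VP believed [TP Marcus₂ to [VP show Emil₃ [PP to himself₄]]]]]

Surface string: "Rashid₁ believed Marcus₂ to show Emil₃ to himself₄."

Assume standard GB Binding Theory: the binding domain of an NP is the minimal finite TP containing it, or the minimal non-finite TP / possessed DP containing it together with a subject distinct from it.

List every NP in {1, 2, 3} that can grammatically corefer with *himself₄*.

{2, 3}

*himself* is an anaphor, so Principle A applies: it must be bound in its binding domain.
Binding domain of *himself₄*: the embedded TP, whose subject is Marcus₂.
*Rashid₁* c-commands the anaphor but is outside its binding domain → cannot satisfy Principle A.
*Marcus₂* c-commands the anaphor within its binding domain → licit binder.
*Emil₃* c-commands the anaphor within its binding domain → licit binder.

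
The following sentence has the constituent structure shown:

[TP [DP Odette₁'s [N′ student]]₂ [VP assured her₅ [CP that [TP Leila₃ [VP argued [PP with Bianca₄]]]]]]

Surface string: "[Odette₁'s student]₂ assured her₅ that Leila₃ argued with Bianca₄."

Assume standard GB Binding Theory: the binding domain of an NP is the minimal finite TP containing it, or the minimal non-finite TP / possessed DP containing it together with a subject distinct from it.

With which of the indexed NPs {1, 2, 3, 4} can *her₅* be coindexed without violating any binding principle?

*her* is a pronoun, so Principle B applies: it must be free in its binding domain.
Binding domain of *her₅*: the matrix TP, whose subject is [Odette₁'s student]₂.
*Odette₁* and the pronoun do not c-command one another → neither Principle B nor Principle C is at stake; coindexation permitted.
*[Odette₁'s student]₂* c-commands the pronoun within its binding domain → coindexation would violate Principle B.
*Leila₃*: the pronoun c-commands this R-expression → coindexation would violate Principle C on *Leila₃*.
*Bianca₄*: the pronoun c-commands this R-expression → coindexation would violate Principle C on *Bianca₄*.

{1}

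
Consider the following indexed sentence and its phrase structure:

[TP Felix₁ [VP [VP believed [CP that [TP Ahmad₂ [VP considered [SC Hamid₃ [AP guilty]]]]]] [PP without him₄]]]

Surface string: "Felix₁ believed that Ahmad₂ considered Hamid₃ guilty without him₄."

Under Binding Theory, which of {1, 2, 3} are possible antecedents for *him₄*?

{2, 3}

*him* is a pronoun, so Principle B applies: it must be free in its binding domain.
Binding domain of *him₄*: the matrix TP, whose subject is Felix₁.
*Felix₁* c-commands the pronoun within its binding domain → coindexation would violate Principle B.
*Ahmad₂* and the pronoun do not c-command one another → neither Principle B nor Principle C is at stake; coindexation permitted.
*Hamid₃* and the pronoun do not c-command one another → neither Principle B nor Principle C is at stake; coindexation permitted.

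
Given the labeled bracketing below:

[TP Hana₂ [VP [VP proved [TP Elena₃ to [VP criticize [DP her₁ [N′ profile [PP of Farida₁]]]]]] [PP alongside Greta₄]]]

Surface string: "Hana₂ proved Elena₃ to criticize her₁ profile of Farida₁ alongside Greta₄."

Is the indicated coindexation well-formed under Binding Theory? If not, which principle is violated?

The two coindexed NPs are *her₁* and *Farida₁*.
*Farida₁* is an R-expression. Principle C requires it to be free everywhere.
*her₁* c-commands it and carries the same index.
The R-expression is bound → Principle C violation.

Principle C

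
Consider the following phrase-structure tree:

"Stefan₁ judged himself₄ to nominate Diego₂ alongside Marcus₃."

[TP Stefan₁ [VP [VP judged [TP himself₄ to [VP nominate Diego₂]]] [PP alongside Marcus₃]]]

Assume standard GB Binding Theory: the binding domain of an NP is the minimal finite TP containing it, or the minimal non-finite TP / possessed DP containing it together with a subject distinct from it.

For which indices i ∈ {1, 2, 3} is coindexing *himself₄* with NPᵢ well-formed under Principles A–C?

{1}

*himself* is an anaphor, so Principle A applies: it must be bound in its binding domain.
Binding domain of *himself₄*: the matrix TP, whose subject is Stefan₁.
*Stefan₁* c-commands the anaphor within its binding domain → licit binder.
*Diego₂* does not c-command the anaphor → cannot bind it.
*Marcus₃* does not c-command the anaphor → cannot bind it.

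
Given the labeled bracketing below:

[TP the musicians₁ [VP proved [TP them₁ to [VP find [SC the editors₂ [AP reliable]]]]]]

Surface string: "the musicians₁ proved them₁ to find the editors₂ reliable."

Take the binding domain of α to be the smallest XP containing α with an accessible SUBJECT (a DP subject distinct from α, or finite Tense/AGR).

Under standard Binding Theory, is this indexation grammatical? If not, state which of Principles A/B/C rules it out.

Principle B

The two coindexed NPs are *the musicians₁* and *them₁*.
*them₁* is a pronoun. Its binding domain is the matrix TP, whose subject is the musicians₁.
*the musicians₁* c-commands it within that domain and carries the same index.
The pronoun is locally bound → Principle B violation.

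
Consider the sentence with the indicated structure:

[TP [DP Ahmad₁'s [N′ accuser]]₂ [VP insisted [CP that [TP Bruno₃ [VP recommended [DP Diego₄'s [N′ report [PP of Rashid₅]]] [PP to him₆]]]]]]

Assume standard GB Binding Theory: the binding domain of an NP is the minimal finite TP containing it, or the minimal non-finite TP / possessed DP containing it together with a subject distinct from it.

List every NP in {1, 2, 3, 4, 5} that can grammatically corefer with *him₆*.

{1, 2, 4, 5}

*him* is a pronoun, so Principle B applies: it must be free in its binding domain.
Binding domain of *him₆*: the embedded TP, whose subject is Bruno₃.
*Ahmad₁* and the pronoun do not c-command one another → neither Principle B nor Principle C is at stake; coindexation permitted.
*[Ahmad₁'s accuser]₂* c-commands the pronoun but from outside its binding domain, and is not c-commanded by it → coindexation permitted.
*Bruno₃* c-commands the pronoun within its binding domain → coindexation would violate Principle B.
*Diego₄* and the pronoun do not c-command one another → neither Principle B nor Principle C is at stake; coindexation permitted.
*Rashid₅* and the pronoun do not c-command one another → neither Principle B nor Principle C is at stake; coindexation permitted.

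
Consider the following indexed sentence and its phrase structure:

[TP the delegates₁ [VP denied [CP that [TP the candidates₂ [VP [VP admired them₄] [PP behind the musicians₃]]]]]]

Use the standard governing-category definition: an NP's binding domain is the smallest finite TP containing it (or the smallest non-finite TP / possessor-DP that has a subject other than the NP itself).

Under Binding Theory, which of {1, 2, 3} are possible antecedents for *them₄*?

{1, 3}

*them* is a pronoun, so Principle B applies: it must be free in its binding domain.
Binding domain of *them₄*: the embedded TP, whose subject is the candidates₂.
*the delegates₁* c-commands the pronoun but from outside its binding domain, and is not c-commanded by it → coindexation permitted.
*the candidates₂* c-commands the pronoun within its binding domain → coindexation would violate Principle B.
*the musicians₃* and the pronoun do not c-command one another → neither Principle B nor Principle C is at stake; coindexation permitted.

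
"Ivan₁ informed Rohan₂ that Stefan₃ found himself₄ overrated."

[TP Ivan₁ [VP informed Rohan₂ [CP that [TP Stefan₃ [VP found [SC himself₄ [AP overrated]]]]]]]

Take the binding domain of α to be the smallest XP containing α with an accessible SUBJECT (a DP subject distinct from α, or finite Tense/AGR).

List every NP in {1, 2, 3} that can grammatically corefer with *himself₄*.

{3}

*himself* is an anaphor, so Principle A applies: it must be bound in its binding domain.
Binding domain of *himself₄*: the embedded TP, whose subject is Stefan₃.
*Ivan₁* c-commands the anaphor but is outside its binding domain → cannot satisfy Principle A.
*Rohan₂* c-commands the anaphor but is outside its binding domain → cannot satisfy Principle A.
*Stefan₃* c-commands the anaphor within its binding domain → licit binder.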